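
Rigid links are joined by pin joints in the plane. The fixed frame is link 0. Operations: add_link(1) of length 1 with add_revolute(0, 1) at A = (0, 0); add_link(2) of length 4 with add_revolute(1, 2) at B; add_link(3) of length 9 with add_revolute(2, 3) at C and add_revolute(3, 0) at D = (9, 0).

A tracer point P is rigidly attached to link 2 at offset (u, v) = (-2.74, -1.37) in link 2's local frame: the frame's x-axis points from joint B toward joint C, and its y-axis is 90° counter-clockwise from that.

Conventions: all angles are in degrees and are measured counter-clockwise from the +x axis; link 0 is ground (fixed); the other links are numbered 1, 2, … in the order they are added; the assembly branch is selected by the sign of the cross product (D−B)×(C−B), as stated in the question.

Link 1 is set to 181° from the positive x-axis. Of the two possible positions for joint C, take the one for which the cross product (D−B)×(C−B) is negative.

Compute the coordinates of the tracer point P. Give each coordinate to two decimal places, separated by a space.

A=(0,0), D=(9.00,0)
B = A + 1.00·(cos181°, sin181°) = (-0.9998, -0.0175)
|BD| = 9.9999
circle(B,4.00) ∩ circle(D,9.00): a=1.7499, h=3.5969
  candidates: C₊=(0.7438,3.5825) cross=35.969; C₋=(0.7563,-3.6113) cross=-35.969
  branch - wants cross < 0 → take C=(0.7563,-3.6113) (cross=-35.969)
ex = (C−B)/|BC| = (0.4390,-0.8985); ey = (0.8985,0.4390)
P = B + -2.74·ex + -1.37·ey = (-3.4337,1.8429)

-3.43 1.84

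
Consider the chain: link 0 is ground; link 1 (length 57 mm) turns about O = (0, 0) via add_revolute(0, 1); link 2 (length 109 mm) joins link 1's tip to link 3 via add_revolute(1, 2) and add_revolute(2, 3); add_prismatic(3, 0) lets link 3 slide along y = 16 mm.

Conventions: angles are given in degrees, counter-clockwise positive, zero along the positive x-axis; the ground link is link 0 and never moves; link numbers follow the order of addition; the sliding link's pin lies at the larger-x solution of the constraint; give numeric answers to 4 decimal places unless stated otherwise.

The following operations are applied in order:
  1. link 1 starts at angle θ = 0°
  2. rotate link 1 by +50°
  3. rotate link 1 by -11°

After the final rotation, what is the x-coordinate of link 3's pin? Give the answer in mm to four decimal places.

geometry: r = 57 mm, L = 109 mm, e = 16 mm; θ starts at 0°
rotate link 1 by +50°: θ ← 0° +50° = 50°
rotate link 1 by -11°: θ ← 50° -11° = 39°
crank pin P = (r cos θ, r sin θ) = (44.297320, 35.871262)
h = r sin θ − e = 35.871262 − 16 = 19.871262
x = r cos θ + √(L² − h²) = 44.297320 + 107.173378 = 151.470698

151.4707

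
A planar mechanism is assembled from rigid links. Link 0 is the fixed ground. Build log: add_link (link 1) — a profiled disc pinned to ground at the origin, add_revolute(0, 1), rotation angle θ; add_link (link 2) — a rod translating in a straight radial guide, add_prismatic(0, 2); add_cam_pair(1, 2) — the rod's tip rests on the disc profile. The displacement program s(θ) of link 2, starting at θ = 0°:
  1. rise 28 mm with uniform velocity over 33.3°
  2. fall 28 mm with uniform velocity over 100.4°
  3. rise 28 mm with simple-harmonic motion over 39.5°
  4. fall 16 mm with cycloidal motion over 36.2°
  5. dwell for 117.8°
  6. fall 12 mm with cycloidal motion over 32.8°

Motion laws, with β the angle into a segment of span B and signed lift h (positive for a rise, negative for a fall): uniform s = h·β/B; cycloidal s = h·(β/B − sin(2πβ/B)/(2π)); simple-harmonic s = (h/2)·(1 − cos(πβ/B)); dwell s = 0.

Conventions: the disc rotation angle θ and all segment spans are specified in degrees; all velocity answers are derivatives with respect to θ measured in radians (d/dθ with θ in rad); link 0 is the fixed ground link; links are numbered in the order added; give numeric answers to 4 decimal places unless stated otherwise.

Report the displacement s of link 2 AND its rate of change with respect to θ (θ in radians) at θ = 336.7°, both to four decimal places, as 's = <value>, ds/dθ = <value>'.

seg 1 [0°–33.3°] uniform, h=28: full span → s += 28 → s = 28.0000
seg 2 [33.3°–133.7°] uniform, h=-28: full span → s += -28 → s = 0.0000
seg 3 [133.7°–173.2°] simple-harmonic, h=28: full span → s += 28 → s = 28.0000
seg 4 [173.2°–209.4°] cycloidal, h=-16: full span → s += -16 → s = 12.0000
seg 5 [209.4°–327.2°] dwell: s stays 12.0000
seg 6 [327.2°–360°] cycloidal, h=-12: θ=336.7° here. β=9.5, B=32.8. -12·(0.2896 − sin(2π·0.2896)/(2π)) = -1.6247 → s = 10.3753
velocity in seg [327.2°–360°] (cycloidal), θ in radians: β = 9.5° = 0.1658 rad, B = 32.8° = 0.5725 rad; ds/dθ = (h/B)(1 − cos(2πβ/B)) = ((-12)/0.5725)(1 − cos(2π·0.2896)) = -26.128190 mm/rad

s = 10.3753, ds/dθ = -26.1282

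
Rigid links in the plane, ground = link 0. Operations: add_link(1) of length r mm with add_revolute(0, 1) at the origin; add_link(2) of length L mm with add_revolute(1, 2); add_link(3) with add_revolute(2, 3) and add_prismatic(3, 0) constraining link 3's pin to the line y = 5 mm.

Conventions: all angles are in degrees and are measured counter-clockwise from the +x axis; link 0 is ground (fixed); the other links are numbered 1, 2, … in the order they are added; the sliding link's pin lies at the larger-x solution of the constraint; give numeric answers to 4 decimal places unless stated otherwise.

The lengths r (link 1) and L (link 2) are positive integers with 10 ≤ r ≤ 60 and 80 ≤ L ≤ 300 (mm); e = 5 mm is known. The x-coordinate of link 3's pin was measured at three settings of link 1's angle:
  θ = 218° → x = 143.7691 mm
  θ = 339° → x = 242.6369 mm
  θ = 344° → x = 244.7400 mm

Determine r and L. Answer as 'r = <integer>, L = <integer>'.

constraint per measurement: (x − r cos θ)² + (r sin θ − e)² = L²
subtracting the θ₁ and θ₂ equations cancels the r² and L² terms:
r = (x₁² − x₂²) / (2[(x₁cos θ₁ + e sin θ₁) − (x₂cos θ₂ + e sin θ₂)]) = 56.0000 → r = 56
L² = (x₁ − r cos θ₁)² + (r sin θ₁ − e)² = 36863.9834 → L = 192.0000 → L = 192
check at θ₃=344°: x = 244.7400 (printed 244.7400) ✓

r = 56, L = 192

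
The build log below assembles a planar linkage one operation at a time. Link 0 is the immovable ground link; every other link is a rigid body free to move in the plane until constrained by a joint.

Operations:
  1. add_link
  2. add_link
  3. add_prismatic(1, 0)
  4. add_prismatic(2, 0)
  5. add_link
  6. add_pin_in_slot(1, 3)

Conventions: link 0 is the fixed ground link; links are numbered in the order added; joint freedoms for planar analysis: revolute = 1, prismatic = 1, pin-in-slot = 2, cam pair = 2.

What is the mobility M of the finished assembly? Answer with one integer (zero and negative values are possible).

(L,J1,J2)=(1,0,0); link0 fixed
link1: (2,0,0)
link2: (3,0,0)
P 1-0 [J1]: (3,1,0)
P 2-0 [J1]: (3,2,0)
link3: (4,2,0)
PS 1-3 [J2]: (4,2,1)
Grübler: 3·3 − 2·2 − 1 = 4

M = 4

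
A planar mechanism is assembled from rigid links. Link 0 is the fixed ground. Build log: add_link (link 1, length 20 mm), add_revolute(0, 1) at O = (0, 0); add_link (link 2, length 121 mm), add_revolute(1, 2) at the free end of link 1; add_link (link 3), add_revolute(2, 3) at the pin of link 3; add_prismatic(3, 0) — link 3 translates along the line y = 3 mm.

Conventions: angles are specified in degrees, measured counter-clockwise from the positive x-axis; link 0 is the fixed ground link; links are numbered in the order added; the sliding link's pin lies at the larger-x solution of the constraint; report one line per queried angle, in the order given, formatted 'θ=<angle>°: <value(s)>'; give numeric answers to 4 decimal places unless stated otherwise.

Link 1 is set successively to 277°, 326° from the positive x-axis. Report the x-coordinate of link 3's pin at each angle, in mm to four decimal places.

geometry: r = 20 mm, L = 121 mm, e = 3 mm
θ=277°: crank pin P = (r cos θ, r sin θ) = (2.437387, -19.850923)
θ=277°: h = r sin θ − e = -19.850923 − 3 = -22.850923
θ=277°: x = r cos θ + √(L² − h²) = 2.437387 + 118.822705 = 121.260092
θ=326°: crank pin P = (r cos θ, r sin θ) = (16.580751, -11.183858)
θ=326°: h = r sin θ − e = -11.183858 − 3 = -14.183858
θ=326°: x = r cos θ + √(L² − h²) = 16.580751 + 120.165795 = 136.746546

θ=277°: 121.2601
θ=326°: 136.7465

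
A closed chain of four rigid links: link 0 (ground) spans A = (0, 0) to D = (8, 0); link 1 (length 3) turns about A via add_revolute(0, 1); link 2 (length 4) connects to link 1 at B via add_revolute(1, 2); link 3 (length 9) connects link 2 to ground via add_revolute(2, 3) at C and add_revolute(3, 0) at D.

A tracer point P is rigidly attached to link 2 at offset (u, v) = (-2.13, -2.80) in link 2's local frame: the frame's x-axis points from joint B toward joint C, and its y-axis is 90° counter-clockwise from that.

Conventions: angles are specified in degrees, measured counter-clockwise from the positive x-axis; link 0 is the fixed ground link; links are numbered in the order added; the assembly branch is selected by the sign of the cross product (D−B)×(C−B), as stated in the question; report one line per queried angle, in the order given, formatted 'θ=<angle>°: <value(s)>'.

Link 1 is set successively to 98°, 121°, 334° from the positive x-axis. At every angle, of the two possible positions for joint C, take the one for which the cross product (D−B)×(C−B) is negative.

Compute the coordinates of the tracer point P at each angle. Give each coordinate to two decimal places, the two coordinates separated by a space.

A=(0,0), D=(8.00,0)
θ=98°: B = A + 3.00·(cos98°, sin98°) = (-0.4175, 2.9708)
θ=98°: |BD| = 8.9264
θ=98°: circle(B,4.00) ∩ circle(D,9.00): a=0.8223, h=3.9146
θ=98°:   candidates: C₊=(1.6607,6.3885) cross=34.943; C₋=(-0.9449,-0.9943) cross=-34.943
θ=98°:   branch - wants cross < 0 → take C=(-0.9449,-0.9943) (cross=-34.943)
θ=98°: ex = (C−B)/|BC| = (-0.1318,-0.9913); ey = (0.9913,-0.1318)
θ=98°: P = B + -2.13·ex + -2.80·ey = (-2.9122,5.4514)
θ=121°: B = A + 3.00·(cos121°, sin121°) = (-1.5451, 2.5715)
θ=121°: |BD| = 9.8854
θ=121°: circle(B,4.00) ∩ circle(D,9.00): a=1.6551, h=3.6415
θ=121°:   candidates: C₊=(1.0002,5.6571) cross=35.998; C₋=(-0.8943,-1.3752) cross=-35.998
θ=121°:   branch - wants cross < 0 → take C=(-0.8943,-1.3752) (cross=-35.998)
θ=121°: ex = (C−B)/|BC| = (0.1627,-0.9867); ey = (0.9867,0.1627)
θ=121°: P = B + -2.13·ex + -2.80·ey = (-4.6544,4.2176)
θ=334°: B = A + 3.00·(cos334°, sin334°) = (2.6964, -1.3151)
θ=334°: |BD| = 5.4642
θ=334°: circle(B,4.00) ∩ circle(D,9.00): a=-3.2156, h=2.3790
θ=334°:   candidates: C₊=(-0.9973,0.2200) cross=12.999; C₋=(0.1478,-4.3981) cross=-12.999
θ=334°:   branch - wants cross < 0 → take C=(0.1478,-4.3981) (cross=-12.999)
θ=334°: ex = (C−B)/|BC| = (-0.6371,-0.7707); ey = (0.7707,-0.6371)
θ=334°: P = B + -2.13·ex + -2.80·ey = (1.8954,2.1106)

θ=98°: -2.91 5.45
θ=121°: -4.65 4.22
θ=334°: 1.90 2.11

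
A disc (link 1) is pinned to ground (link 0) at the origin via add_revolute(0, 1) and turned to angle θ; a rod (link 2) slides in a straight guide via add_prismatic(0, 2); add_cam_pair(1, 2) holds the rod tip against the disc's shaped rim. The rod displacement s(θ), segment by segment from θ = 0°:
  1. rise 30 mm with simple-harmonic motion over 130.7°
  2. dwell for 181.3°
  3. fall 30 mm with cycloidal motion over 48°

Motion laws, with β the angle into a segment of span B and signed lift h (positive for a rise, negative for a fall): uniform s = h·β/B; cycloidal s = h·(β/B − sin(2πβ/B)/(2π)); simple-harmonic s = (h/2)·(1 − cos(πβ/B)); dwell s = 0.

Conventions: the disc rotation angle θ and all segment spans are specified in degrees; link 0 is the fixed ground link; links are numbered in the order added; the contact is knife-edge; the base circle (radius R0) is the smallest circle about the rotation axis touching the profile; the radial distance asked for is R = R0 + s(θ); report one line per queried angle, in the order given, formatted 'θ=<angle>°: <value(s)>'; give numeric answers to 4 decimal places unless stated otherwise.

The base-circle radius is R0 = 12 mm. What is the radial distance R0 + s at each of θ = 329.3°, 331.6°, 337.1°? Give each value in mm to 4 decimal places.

segment 1 (0° to 130.7°, simple-harmonic, h = 30) is passed completely: s = 0.0000 + (30) = 30.0000
segment 2 (130.7° to 312°, dwell): s unchanged at 30.0000
θ = 329.3° falls in segment 3 (312° to 360°, cycloidal, h = -30): β = 329.3 − 312 = 17.3°, B = 48°; Δs = -30·(0.3604 − sin(2π·0.3604)/(2π)) = -7.1416; s = 30.0000 − 7.1416 = 22.8584
θ = 331.6° falls in segment 3 (312° to 360°, cycloidal, h = -30): β = 331.6 − 312 = 19.6°, B = 48°; Δs = -30·(0.4083 − sin(2π·0.4083)/(2π)) = -9.6495; s = 30.0000 − 9.6495 = 20.3505
θ = 337.1° falls in segment 3 (312° to 360°, cycloidal, h = -30): β = 337.1 − 312 = 25.1°, B = 48°; Δs = -30·(0.5229 − sin(2π·0.5229)/(2π)) = -16.3726; s = 30.0000 − 16.3726 = 13.6274
θ=329.3°: R = R0 + s = 12 + 22.8584 = 34.8584
θ=331.6°: R = R0 + s = 12 + 20.3505 = 32.3505
θ=337.1°: R = R0 + s = 12 + 13.6274 = 25.6274

θ=329.3°: 34.8584
θ=331.6°: 32.3505
θ=337.1°: 25.6274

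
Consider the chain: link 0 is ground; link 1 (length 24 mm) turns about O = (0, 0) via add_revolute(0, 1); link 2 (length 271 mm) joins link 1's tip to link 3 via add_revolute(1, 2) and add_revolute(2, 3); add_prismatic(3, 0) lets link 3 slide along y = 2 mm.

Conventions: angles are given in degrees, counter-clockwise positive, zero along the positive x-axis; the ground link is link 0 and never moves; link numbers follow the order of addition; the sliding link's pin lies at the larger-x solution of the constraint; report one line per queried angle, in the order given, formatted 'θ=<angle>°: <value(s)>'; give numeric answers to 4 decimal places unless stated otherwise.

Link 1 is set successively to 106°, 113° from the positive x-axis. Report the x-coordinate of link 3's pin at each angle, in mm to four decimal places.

geometry: r = 24 mm, L = 271 mm, e = 2 mm
θ=106°: crank pin P = (r cos θ, r sin θ) = (-6.615297, 23.070281)
θ=106°: h = r sin θ − e = 23.070281 − 2 = 21.070281
θ=106°: x = r cos θ + √(L² − h²) = -6.615297 + 270.179650 = 263.564353
θ=113°: crank pin P = (r cos θ, r sin θ) = (-9.377547, 22.092116)
θ=113°: h = r sin θ − e = 22.092116 − 2 = 20.092116
θ=113°: x = r cos θ + √(L² − h²) = -9.377547 + 270.254152 = 260.876605

θ=106°: 263.5644
θ=113°: 260.8766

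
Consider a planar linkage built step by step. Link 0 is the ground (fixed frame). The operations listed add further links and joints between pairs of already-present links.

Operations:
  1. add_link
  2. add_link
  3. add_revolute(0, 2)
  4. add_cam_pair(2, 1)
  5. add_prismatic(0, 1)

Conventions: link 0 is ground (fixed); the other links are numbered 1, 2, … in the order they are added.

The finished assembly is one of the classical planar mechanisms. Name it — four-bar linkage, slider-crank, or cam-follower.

links: 3 (incl. ground); joints: 1 revolute, 1 prismatic, 1 higher (cam) pair, forming one closed loop
3 links, revolute + prismatic + higher pair in one loop → cam-follower

cam-follower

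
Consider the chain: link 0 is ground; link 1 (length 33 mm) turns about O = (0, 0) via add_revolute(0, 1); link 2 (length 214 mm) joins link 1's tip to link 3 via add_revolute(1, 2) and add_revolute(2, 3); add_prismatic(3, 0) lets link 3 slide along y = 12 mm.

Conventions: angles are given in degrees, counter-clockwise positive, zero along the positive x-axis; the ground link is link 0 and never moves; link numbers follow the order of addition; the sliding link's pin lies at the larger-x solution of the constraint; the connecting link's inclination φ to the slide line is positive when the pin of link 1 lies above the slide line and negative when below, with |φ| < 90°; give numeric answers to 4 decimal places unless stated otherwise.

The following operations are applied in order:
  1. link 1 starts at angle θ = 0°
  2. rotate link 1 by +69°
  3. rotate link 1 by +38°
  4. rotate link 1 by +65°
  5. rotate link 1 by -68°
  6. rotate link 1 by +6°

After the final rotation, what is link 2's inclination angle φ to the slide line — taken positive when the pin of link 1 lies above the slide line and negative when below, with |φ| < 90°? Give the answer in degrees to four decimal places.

geometry: r = 33 mm, L = 214 mm, e = 12 mm; θ starts at 0°
rotate link 1 by +69°: θ ← 0° +69° = 69°
rotate link 1 by +38°: θ ← 69° +38° = 107°
rotate link 1 by +65°: θ ← 107° +65° = 172°
rotate link 1 by -68°: θ ← 172° -68° = 104°
rotate link 1 by +6°: θ ← 104° +6° = 110°
h = r sin θ − e = 31.009856 − 12 = 19.009856
sin φ = h / L = 19.009856 / 214 = 0.08883111
φ = arcsin(0.08883111) = 5.096365°

5.0964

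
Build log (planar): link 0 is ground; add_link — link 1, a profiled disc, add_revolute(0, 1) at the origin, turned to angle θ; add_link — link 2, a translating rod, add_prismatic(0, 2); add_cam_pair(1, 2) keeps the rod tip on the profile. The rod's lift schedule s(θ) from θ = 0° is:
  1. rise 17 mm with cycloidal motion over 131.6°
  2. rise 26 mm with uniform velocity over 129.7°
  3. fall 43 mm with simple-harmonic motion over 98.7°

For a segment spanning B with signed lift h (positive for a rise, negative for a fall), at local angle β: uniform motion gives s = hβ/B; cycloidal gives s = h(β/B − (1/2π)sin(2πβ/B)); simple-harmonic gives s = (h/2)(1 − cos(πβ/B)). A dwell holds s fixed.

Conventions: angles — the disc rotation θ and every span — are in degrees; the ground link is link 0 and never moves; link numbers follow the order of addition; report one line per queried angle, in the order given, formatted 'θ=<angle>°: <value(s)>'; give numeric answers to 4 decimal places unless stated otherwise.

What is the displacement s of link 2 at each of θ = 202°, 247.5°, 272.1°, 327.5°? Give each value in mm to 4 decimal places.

seg 1 [0°–131.6°] cycloidal, h=17: full span → s += 17 → s = 17.0000
seg 2 [131.6°–261.3°] uniform, h=26: θ=202° here. β=70.4, B=129.7. 26·70.4/129.7 = 14.1126 → s = 31.1126
seg 2 [131.6°–261.3°] uniform, h=26: θ=247.5° here. β=115.9, B=129.7. 26·115.9/129.7 = 23.2336 → s = 40.2336
seg 2 [131.6°–261.3°] uniform, h=26: full span → s += 26 → s = 43.0000
seg 3 [261.3°–360°] simple-harmonic, h=-43: θ=272.1° here. β=10.8, B=98.7. -43/2·(1 − cos(π·0.1094)) = -1.2579 → s = 41.7421
seg 3 [261.3°–360°] simple-harmonic, h=-43: θ=327.5° here. β=66.2, B=98.7. -43/2·(1 − cos(π·0.6707)) = -32.4862 → s = 10.5138

θ=202°: 31.1126
θ=247.5°: 40.2336
θ=272.1°: 41.7421
θ=327.5°: 10.5138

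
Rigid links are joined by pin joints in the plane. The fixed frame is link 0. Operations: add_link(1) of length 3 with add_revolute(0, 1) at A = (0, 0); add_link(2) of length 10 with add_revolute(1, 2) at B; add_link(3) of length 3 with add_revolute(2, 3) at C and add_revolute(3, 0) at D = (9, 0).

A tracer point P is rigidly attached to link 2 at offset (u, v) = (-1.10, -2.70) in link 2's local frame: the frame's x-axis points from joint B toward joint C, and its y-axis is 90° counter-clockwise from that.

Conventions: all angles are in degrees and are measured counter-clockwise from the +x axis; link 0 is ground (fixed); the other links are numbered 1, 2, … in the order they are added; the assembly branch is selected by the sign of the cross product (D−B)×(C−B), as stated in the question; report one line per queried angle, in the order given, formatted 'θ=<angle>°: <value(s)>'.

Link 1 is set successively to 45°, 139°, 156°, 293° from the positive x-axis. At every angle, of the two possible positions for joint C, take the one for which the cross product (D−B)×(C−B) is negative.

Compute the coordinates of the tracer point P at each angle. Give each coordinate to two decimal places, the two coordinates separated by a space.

A=(0,0), D=(9.00,0)
θ=45°: B = A + 3.00·(cos45°, sin45°) = (2.1213, 2.1213)
θ=45°: |BD| = 7.1983
θ=45°: circle(B,10.00) ∩ circle(D,3.00): a=9.9201, h=1.2618
θ=45°:   candidates: C₊=(11.9727,0.4037) cross=9.083; C₋=(11.2290,-2.0079) cross=-9.083
θ=45°:   branch - wants cross < 0 → take C=(11.2290,-2.0079) (cross=-9.083)
θ=45°: ex = (C−B)/|BC| = (0.9108,-0.4129); ey = (0.4129,0.9108)
θ=45°: P = B + -1.10·ex + -2.70·ey = (0.0046,0.1165)
θ=139°: B = A + 3.00·(cos139°, sin139°) = (-2.2641, 1.9682)
θ=139°: |BD| = 11.4348
θ=139°: circle(B,10.00) ∩ circle(D,3.00): a=9.6965, h=2.4451
θ=139°:   candidates: C₊=(7.7085,2.7078) cross=27.959; C₋=(6.8668,-2.1094) cross=-27.959
θ=139°:   branch - wants cross < 0 → take C=(6.8668,-2.1094) (cross=-27.959)
θ=139°: ex = (C−B)/|BC| = (0.9131,-0.4078); ey = (0.4078,0.9131)
θ=139°: P = B + -1.10·ex + -2.70·ey = (-4.3695,-0.0486)
θ=156°: B = A + 3.00·(cos156°, sin156°) = (-2.7406, 1.2202)
θ=156°: |BD| = 11.8039
θ=156°: circle(B,10.00) ∩ circle(D,3.00): a=9.7566, h=2.1929
θ=156°:   candidates: C₊=(7.1904,2.3928) cross=25.884; C₋=(6.7370,-1.9695) cross=-25.884
θ=156°:   branch - wants cross < 0 → take C=(6.7370,-1.9695) (cross=-25.884)
θ=156°: ex = (C−B)/|BC| = (0.9478,-0.3190); ey = (0.3190,0.9478)
θ=156°: P = B + -1.10·ex + -2.70·ey = (-4.6444,-0.9879)
θ=293°: B = A + 3.00·(cos293°, sin293°) = (1.1722, -2.7615)
θ=293°: |BD| = 8.3006
θ=293°: circle(B,10.00) ∩ circle(D,3.00): a=9.6318, h=2.6885
θ=293°:   candidates: C₊=(9.3609,2.9782) cross=22.316; C₋=(11.1498,-2.0925) cross=-22.316
θ=293°:   branch - wants cross < 0 → take C=(11.1498,-2.0925) (cross=-22.316)
θ=293°: ex = (C−B)/|BC| = (0.9978,0.0669); ey = (-0.0669,0.9978)
θ=293°: P = B + -1.10·ex + -2.70·ey = (0.2553,-5.5291)

θ=45°: 0.00 0.12
θ=139°: -4.37 -0.05
θ=156°: -4.64 -0.99
θ=293°: 0.26 -5.53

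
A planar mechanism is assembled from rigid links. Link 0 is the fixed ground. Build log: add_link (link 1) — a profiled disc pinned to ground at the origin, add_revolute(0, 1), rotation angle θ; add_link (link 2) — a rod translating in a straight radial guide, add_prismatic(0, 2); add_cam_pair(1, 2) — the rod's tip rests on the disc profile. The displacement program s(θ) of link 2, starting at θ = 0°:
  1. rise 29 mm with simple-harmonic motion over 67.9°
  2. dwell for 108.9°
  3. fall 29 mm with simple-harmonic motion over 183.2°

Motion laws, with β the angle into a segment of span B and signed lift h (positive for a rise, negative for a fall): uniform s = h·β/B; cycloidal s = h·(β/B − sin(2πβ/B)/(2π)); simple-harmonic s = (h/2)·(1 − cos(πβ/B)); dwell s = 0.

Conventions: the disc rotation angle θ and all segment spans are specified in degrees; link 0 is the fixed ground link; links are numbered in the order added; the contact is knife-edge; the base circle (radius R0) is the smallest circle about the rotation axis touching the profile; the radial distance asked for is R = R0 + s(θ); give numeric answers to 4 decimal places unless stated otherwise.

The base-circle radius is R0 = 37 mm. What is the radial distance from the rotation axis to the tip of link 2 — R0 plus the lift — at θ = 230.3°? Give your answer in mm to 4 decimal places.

seg 1 [0°–67.9°] simple-harmonic, h=29: full span → s += 29 → s = 29.0000
seg 2 [67.9°–176.8°] dwell: s stays 29.0000
seg 3 [176.8°–360°] simple-harmonic, h=-29: θ=230.3° here. β=53.5, B=183.2. -29/2·(1 − cos(π·0.2920)) = -5.6861 → s = 23.3139
R = R0 + s = 37 + 23.3139 = 60.3139

60.3139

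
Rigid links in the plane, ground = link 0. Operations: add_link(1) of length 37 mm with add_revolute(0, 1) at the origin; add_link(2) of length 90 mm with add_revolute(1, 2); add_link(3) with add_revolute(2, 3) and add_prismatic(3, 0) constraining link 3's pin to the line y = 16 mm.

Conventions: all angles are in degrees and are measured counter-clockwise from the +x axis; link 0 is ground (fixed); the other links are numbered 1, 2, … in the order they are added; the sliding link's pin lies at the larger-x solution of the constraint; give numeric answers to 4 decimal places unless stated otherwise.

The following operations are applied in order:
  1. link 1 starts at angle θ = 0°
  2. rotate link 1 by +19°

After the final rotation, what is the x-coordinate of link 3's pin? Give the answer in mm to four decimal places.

geometry: r = 37 mm, L = 90 mm, e = 16 mm; θ starts at 0°
rotate link 1 by +19°: θ ← 0° +19° = 19°
crank pin P = (r cos θ, r sin θ) = (34.984187, 12.046022)
h = r sin θ − e = 12.046022 − 16 = -3.953978
x = r cos θ + √(L² − h²) = 34.984187 + 89.913103 = 124.897290

124.8973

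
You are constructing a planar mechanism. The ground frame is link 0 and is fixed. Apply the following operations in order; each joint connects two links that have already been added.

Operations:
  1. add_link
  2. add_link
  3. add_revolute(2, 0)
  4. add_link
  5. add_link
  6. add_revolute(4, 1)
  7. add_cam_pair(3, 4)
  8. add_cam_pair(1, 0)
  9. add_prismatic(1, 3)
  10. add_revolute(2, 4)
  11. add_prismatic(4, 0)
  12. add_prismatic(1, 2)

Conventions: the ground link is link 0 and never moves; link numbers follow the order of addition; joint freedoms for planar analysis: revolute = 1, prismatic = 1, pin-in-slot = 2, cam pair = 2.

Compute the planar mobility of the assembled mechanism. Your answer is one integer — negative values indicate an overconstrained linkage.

ground; <1,0,0>
#1 <2,0,0>
#2 <3,0,0>
R:2↔0 J1 <3,1,0>
#3 <4,1,0>
#4 <5,1,0>
R:4↔1 J1 <5,2,0>
C:3↔4 J2 <5,2,1>
C:1↔0 J2 <5,2,2>
P:1↔3 J1 <5,3,2>
R:2↔4 J1 <5,4,2>
P:4↔0 J1 <5,5,2>
P:1↔2 J1 <5,6,2>
3×4 − 2×6 − 1×2 = -2

M = -2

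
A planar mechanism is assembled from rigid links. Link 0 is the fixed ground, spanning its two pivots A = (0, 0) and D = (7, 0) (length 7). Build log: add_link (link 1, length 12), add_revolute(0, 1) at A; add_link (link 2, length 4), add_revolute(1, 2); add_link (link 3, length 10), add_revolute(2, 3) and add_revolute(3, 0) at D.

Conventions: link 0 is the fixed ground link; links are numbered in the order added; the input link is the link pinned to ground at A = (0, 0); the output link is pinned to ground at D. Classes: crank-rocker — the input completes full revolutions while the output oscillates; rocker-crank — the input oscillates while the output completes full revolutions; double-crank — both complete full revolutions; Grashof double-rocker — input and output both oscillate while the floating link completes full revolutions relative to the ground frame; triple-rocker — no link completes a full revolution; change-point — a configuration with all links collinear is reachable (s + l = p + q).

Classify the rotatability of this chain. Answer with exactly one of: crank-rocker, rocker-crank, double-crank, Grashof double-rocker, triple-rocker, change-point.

lengths: ground=7, input=12, coupler=4, output=10
sorted: s=4 (shortest), l=12 (longest), p+q=17
s + l = 16 vs p + q = 17
s + l < p + q (Grashof) with shortest = coupler link → Grashof double-rocker

Grashof double-rocker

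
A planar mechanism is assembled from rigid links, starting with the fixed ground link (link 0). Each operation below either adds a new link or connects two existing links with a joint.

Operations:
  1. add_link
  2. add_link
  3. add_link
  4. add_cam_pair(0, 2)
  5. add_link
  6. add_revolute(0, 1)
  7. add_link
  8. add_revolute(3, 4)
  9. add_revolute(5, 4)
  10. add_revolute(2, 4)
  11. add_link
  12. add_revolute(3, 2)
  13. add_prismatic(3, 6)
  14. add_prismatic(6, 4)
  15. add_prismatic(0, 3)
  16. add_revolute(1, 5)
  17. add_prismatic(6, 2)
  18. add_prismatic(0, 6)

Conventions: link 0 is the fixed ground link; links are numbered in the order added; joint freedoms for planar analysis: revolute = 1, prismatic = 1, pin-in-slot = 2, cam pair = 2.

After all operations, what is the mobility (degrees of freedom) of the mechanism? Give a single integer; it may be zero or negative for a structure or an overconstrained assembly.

ground; <1,0,0>
#1 <2,0,0>
#2 <3,0,0>
#3 <4,0,0>
C:0↔2 J2 <4,0,1>
#4 <5,0,1>
R:0↔1 J1 <5,1,1>
#5 <6,1,1>
R:3↔4 J1 <6,2,1>
R:5↔4 J1 <6,3,1>
R:2↔4 J1 <6,4,1>
#6 <7,4,1>
R:3↔2 J1 <7,5,1>
P:3↔6 J1 <7,6,1>
P:6↔4 J1 <7,7,1>
P:0↔3 J1 <7,8,1>
R:1↔5 J1 <7,9,1>
P:6↔2 J1 <7,10,1>
P:0↔6 J1 <7,11,1>
3×6 − 2×11 − 1×1 = -5

M = -5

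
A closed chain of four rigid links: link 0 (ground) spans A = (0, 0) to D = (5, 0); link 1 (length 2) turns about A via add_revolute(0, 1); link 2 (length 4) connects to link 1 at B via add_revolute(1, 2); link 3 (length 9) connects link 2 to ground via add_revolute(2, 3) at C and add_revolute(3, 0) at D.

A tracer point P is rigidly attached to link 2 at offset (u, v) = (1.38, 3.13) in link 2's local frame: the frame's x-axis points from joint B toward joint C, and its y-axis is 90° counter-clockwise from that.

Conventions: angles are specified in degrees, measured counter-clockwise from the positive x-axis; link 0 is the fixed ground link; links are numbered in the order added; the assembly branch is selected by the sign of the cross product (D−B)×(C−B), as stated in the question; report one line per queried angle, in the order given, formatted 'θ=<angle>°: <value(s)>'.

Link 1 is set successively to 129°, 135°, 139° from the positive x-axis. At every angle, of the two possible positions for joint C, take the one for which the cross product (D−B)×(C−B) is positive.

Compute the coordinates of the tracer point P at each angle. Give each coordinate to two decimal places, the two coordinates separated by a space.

A=(0,0), D=(5.00,0)
θ=129°: B = A + 2.00·(cos129°, sin129°) = (-1.2586, 1.5543)
θ=129°: |BD| = 6.4488
θ=129°: circle(B,4.00) ∩ circle(D,9.00): a=-1.8154, h=3.5643
θ=129°:   candidates: C₊=(-2.1614,5.4511) cross=22.986; C₋=(-3.8796,-1.4674) cross=-22.986
θ=129°:   branch + wants cross > 0 → take C=(-2.1614,5.4511) (cross=22.986)
θ=129°: ex = (C−B)/|BC| = (-0.2257,0.9742); ey = (-0.9742,-0.2257)
θ=129°: P = B + 1.38·ex + 3.13·ey = (-4.6193,2.1923)
θ=135°: B = A + 2.00·(cos135°, sin135°) = (-1.4142, 1.4142)
θ=135°: |BD| = 6.5683
θ=135°: circle(B,4.00) ∩ circle(D,9.00): a=-1.6639, h=3.6375
θ=135°:   candidates: C₊=(-2.2559,5.3247) cross=23.892; C₋=(-3.8223,-1.7797) cross=-23.892
θ=135°:   branch + wants cross > 0 → take C=(-2.2559,5.3247) (cross=23.892)
θ=135°: ex = (C−B)/|BC| = (-0.2104,0.9776); ey = (-0.9776,-0.2104)
θ=135°: P = B + 1.38·ex + 3.13·ey = (-4.7645,2.1047)
θ=139°: B = A + 2.00·(cos139°, sin139°) = (-1.5094, 1.3121)
θ=139°: |BD| = 6.6403
θ=139°: circle(B,4.00) ∩ circle(D,9.00): a=-1.5742, h=3.6772
θ=139°:   candidates: C₊=(-2.3259,5.2279) cross=24.418; C₋=(-3.7791,-1.9816) cross=-24.418
θ=139°:   branch + wants cross > 0 → take C=(-2.3259,5.2279) (cross=24.418)
θ=139°: ex = (C−B)/|BC| = (-0.2041,0.9789); ey = (-0.9789,-0.2041)
θ=139°: P = B + 1.38·ex + 3.13·ey = (-4.8552,2.0242)

θ=129°: -4.62 2.19
θ=135°: -4.76 2.10
θ=139°: -4.86 2.02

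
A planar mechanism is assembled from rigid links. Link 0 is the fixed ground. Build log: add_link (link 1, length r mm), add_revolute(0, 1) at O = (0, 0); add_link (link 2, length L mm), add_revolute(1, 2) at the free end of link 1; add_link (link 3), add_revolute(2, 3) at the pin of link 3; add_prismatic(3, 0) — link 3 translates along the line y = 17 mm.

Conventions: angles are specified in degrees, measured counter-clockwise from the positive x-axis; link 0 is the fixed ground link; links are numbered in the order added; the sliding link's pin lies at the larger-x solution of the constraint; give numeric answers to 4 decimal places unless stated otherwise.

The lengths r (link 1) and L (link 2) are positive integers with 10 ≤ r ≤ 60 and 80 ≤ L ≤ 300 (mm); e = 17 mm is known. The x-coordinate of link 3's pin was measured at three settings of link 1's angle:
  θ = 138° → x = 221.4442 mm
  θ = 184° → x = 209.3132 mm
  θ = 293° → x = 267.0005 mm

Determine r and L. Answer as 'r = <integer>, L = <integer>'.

constraint per measurement: (x − r cos θ)² + (r sin θ − e)² = L²
subtracting the θ₁ and θ₂ equations cancels the r² and L² terms:
r = (x₁² − x₂²) / (2[(x₁cos θ₁ + e sin θ₁) − (x₂cos θ₂ + e sin θ₂)]) = 45.9999 → r = 46
L² = (x₁ − r cos θ₁)² + (r sin θ₁ − e)² = 65536.0037 → L = 256.0000 → L = 256
check at θ₃=293°: x = 267.0005 (printed 267.0005) ✓

r = 46, L = 256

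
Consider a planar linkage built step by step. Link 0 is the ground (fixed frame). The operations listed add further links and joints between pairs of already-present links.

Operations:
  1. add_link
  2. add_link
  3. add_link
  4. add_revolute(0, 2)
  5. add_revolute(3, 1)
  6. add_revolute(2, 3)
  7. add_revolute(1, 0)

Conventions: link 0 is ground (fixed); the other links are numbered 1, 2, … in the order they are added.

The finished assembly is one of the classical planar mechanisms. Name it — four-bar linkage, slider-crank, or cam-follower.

links: 4 (incl. ground); joints: 4 revolute, 0 prismatic, 0 higher (cam) pair, forming one closed loop
4 links in a single 4R loop → four-bar linkage

four-bar linkage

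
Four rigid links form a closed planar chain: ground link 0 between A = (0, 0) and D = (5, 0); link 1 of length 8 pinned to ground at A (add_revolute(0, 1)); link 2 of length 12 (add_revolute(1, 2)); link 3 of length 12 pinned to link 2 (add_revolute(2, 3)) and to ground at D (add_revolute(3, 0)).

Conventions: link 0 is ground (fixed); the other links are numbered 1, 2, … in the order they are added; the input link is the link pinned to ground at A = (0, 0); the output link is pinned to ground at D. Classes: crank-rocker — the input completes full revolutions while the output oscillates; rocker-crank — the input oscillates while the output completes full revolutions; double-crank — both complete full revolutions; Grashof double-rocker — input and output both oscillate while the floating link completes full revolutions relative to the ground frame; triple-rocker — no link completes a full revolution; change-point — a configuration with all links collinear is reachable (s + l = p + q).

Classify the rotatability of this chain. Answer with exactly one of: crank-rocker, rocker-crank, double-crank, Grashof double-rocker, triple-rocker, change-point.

lengths: ground=5, input=8, coupler=12, output=12
sorted: s=5 (shortest), l=12 (longest), p+q=20
s + l = 17 vs p + q = 20
s + l < p + q (Grashof) with shortest = ground link → double-crank

double-crank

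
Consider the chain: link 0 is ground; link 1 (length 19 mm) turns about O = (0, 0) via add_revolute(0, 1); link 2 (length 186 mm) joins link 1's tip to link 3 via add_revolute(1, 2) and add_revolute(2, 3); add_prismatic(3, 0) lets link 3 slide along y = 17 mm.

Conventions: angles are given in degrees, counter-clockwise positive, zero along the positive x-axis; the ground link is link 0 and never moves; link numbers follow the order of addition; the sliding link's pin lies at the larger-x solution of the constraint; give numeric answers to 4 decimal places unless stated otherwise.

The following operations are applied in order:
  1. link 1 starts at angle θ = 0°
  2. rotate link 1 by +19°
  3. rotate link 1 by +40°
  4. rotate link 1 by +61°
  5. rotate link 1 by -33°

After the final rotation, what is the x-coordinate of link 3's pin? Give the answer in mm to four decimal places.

geometry: r = 19 mm, L = 186 mm, e = 17 mm; θ starts at 0°
rotate link 1 by +19°: θ ← 0° +19° = 19°
rotate link 1 by +40°: θ ← 19° +40° = 59°
rotate link 1 by +61°: θ ← 59° +61° = 120°
rotate link 1 by -33°: θ ← 120° -33° = 87°
crank pin P = (r cos θ, r sin θ) = (0.994383, 18.973961)
h = r sin θ − e = 18.973961 − 17 = 1.973961
x = r cos θ + √(L² − h²) = 0.994383 + 185.989525 = 186.983908

186.9839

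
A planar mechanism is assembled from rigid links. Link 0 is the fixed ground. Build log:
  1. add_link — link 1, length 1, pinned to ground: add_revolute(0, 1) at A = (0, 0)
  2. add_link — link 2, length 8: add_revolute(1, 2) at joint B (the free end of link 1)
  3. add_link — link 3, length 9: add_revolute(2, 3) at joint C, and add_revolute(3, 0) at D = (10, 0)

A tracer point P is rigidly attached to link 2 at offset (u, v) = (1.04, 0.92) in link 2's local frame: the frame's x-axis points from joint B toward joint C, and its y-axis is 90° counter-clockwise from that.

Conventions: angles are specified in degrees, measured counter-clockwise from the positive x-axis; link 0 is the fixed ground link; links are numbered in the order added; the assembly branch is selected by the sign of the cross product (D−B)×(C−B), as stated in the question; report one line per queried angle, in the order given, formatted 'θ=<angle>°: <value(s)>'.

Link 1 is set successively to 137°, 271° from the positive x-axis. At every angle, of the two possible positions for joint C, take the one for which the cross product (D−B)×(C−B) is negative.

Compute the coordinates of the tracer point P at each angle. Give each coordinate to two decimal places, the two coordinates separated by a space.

A=(0,0), D=(10.00,0)
θ=137°: B = A + 1.00·(cos137°, sin137°) = (-0.7314, 0.6820)
θ=137°: |BD| = 10.7530
θ=137°: circle(B,8.00) ∩ circle(D,9.00): a=4.5860, h=6.5550
θ=137°:   candidates: C₊=(4.2612,6.9330) cross=70.486; C₋=(3.4297,-6.1507) cross=-70.486
θ=137°:   branch - wants cross < 0 → take C=(3.4297,-6.1507) (cross=-70.486)
θ=137°: ex = (C−B)/|BC| = (0.5201,-0.8541); ey = (0.8541,0.5201)
θ=137°: P = B + 1.04·ex + 0.92·ey = (0.5953,0.2723)
θ=271°: B = A + 1.00·(cos271°, sin271°) = (0.0175, -0.9998)
θ=271°: |BD| = 10.0325
θ=271°: circle(B,8.00) ∩ circle(D,9.00): a=4.1690, h=6.8278
θ=271°:   candidates: C₊=(3.4852,6.2095) cross=68.500; C₋=(4.8462,-7.3782) cross=-68.500
θ=271°:   branch - wants cross < 0 → take C=(4.8462,-7.3782) (cross=-68.500)
θ=271°: ex = (C−B)/|BC| = (0.6036,-0.7973); ey = (0.7973,0.6036)
θ=271°: P = B + 1.04·ex + 0.92·ey = (1.3787,-1.2737)

θ=137°: 0.60 0.27
θ=271°: 1.38 -1.27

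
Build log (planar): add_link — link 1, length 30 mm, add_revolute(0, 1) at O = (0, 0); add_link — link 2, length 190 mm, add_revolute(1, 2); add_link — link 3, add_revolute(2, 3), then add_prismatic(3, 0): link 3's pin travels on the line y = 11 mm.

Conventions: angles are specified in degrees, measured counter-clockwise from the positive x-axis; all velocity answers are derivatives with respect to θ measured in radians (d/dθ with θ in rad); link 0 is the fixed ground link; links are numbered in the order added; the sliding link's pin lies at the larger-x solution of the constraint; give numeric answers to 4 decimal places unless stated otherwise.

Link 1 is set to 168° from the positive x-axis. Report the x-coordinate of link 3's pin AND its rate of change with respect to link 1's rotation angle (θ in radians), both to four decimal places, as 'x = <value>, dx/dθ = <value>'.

geometry: r = 30 mm, L = 190 mm, e = 11 mm
crank pin P = (r cos θ, r sin θ) = (-29.344428, 6.237351)
h = r sin θ − e = 6.237351 − 11 = -4.762649
x = r cos θ + √(L² − h²) = -29.344428 + 189.940299 = 160.595871
dx/dθ = −r sin θ − h·r cos θ/√(L² − h²) (θ in radians; h = -4.762649) = -6.973146

x = 160.5959, dx/dθ = -6.9731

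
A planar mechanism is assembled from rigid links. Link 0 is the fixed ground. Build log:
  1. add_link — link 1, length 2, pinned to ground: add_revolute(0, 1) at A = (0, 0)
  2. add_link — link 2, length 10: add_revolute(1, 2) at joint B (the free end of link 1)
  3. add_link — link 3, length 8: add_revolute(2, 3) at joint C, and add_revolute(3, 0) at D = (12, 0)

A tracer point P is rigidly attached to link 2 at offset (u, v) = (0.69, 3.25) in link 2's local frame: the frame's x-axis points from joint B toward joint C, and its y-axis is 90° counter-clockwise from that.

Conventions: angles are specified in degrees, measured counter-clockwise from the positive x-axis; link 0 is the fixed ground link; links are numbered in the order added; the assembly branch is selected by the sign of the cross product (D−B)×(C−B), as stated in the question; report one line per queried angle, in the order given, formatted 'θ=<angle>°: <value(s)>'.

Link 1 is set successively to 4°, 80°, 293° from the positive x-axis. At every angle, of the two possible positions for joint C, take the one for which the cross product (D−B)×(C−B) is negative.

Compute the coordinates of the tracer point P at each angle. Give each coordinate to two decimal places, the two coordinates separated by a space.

A=(0,0), D=(12.00,0)
θ=4°: B = A + 2.00·(cos4°, sin4°) = (1.9951, 0.1395)
θ=4°: |BD| = 10.0058
θ=4°: circle(B,10.00) ∩ circle(D,8.00): a=6.8019, h=7.3304
θ=4°:   candidates: C₊=(8.8985,7.3743) cross=73.347; C₋=(8.6941,-7.2850) cross=-73.347
θ=4°:   branch - wants cross < 0 → take C=(8.6941,-7.2850) (cross=-73.347)
θ=4°: ex = (C−B)/|BC| = (0.6699,-0.7425); ey = (0.7425,0.6699)
θ=4°: P = B + 0.69·ex + 3.25·ey = (4.8703,1.8044)
θ=80°: B = A + 2.00·(cos80°, sin80°) = (0.3473, 1.9696)
θ=80°: |BD| = 11.8180
θ=80°: circle(B,10.00) ∩ circle(D,8.00): a=7.4321, h=6.6906
θ=80°:   candidates: C₊=(8.7905,7.3280) cross=79.069; C₋=(6.5604,-5.8660) cross=-79.069
θ=80°:   branch - wants cross < 0 → take C=(6.5604,-5.8660) (cross=-79.069)
θ=80°: ex = (C−B)/|BC| = (0.6213,-0.7836); ey = (0.7836,0.6213)
θ=80°: P = B + 0.69·ex + 3.25·ey = (3.3226,3.4482)
θ=293°: B = A + 2.00·(cos293°, sin293°) = (0.7815, -1.8410)
θ=293°: |BD| = 11.3686
θ=293°: circle(B,10.00) ∩ circle(D,8.00): a=7.2676, h=6.8689
θ=293°:   candidates: C₊=(6.8408,6.1141) cross=78.090; C₋=(9.0655,-7.4424) cross=-78.090
θ=293°:   branch - wants cross < 0 → take C=(9.0655,-7.4424) (cross=-78.090)
θ=293°: ex = (C−B)/|BC| = (0.8284,-0.5601); ey = (0.5601,0.8284)
θ=293°: P = B + 0.69·ex + 3.25·ey = (3.1735,0.4648)

θ=4°: 4.87 1.80
θ=80°: 3.32 3.45
θ=293°: 3.17 0.46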